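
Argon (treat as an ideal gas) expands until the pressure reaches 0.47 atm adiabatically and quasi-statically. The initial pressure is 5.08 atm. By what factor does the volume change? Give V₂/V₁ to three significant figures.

From PV^γ = const, V₂/V₁ = (P₁/P₂)^(1/γ).
For a monatomic ideal gas γ = 5/3.
V₂/V₁ = (5.08/0.47)^(3/5) = 4.171.

V₂/V₁ ≈ 4.17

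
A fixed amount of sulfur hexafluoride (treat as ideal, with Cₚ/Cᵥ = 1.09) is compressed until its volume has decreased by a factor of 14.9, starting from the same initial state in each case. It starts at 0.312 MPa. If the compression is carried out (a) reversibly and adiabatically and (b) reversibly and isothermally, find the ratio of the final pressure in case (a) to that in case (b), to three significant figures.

Isothermal: P_b = P₁(V₁/V₂) = 0.312×14.9.
Adiabatic: P_a = P₁(V₁/V₂)^γ = 0.312×14.9^(1.09).
P_a/P_b = (V₁/V₂)^(γ−1) = 14.9^(0.09) = 1.275.

P_adiabatic / P_isothermal ≈ 1.28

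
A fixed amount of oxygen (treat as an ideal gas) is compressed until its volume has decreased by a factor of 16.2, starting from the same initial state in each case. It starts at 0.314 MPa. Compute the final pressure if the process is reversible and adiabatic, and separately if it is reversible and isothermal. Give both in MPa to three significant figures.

adiabatic: 15.5 MPa; isothermal: 5.09 MPa

For a diatomic ideal gas γ = 7/5.
Isothermal: P₂ = P₁(V₁/V₂) = 0.314×16.2 = 5.087 MPa.
Adiabatic: P₂ = P₁(V₁/V₂)^γ = 0.314×16.2^(7/5) = 15.5 MPa.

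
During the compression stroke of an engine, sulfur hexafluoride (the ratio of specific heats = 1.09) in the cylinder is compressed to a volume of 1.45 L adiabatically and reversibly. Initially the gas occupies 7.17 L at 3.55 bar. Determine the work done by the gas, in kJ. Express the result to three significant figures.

P₂ = P₁(V₁/V₂)^γ = 3.55×(7.17/1.45)^(1.09) = 20.27 bar.
For a reversible adiabat, W_by_gas = (P₁V₁ − P₂V₂)/(γ−1).
W_by = (355000×0.00717 − 2.027×10^6×0.00145) / (0.09) = -4376 J.

W ≈ -4.38 kJ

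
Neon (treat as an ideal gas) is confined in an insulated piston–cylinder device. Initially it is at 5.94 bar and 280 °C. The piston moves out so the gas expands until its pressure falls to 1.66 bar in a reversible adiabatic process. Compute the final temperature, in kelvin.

T₂ ≈ 332 K

Along an adiabat T P^((1−γ)/γ) is constant, so T₂ = T₁ (P₂/P₁)^((γ−1)/γ).
For a monatomic ideal gas γ = 5/3, so (γ−1)/γ = 2/5.
T₁ = 280 °C = 553.1 K.
T₂ = 553.1 × (1.66/5.94)^(2/5) = 332.2 K.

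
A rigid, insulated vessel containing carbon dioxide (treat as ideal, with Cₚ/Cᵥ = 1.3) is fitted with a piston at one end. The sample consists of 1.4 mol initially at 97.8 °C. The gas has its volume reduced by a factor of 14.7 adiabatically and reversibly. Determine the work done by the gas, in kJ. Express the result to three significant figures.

Adiabatic: T₁V₁^(γ−1) = T₂V₂^(γ−1) ⇒ T₂ = T₁ (V₁/V₂)^(γ−1).
T₁ = 97.8 °C = 370.9 K.
T₂ = 370.9 × 14.7^(0.3) = 830.8 K.
Q = 0, so ΔU = W_on_gas = nCᵥΔT with Cᵥ = R/(γ−1) = 27.71 J/(mol·K).
ΔU = 1.4 × 27.71 × (830.8 − 370.9) = 17840 J.
Work done by the gas = −ΔU = -17840 J.

W ≈ -17.8 kJ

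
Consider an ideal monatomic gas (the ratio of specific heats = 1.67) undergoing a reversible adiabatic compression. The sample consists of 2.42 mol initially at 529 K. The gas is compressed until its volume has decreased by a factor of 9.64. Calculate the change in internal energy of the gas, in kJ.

ΔU ≈ 56.6 kJ

Adiabatic: T₁V₁^(γ−1) = T₂V₂^(γ−1) ⇒ T₂ = T₁ (V₁/V₂)^(γ−1).
T₂ = 529 × 9.64^(0.67) = 2414 K.
Q = 0, so ΔU = W_on_gas = nCᵥΔT with Cᵥ = R/(γ−1) = 12.41 J/(mol·K).
ΔU = 2.42 × 12.41 × (2414 − 529) = 56610 J.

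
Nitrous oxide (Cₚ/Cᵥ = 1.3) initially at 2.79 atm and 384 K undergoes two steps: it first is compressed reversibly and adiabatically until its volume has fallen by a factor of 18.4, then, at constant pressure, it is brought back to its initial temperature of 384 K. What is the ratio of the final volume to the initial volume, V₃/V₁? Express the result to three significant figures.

Adiabatic step: V₂/V₁ = 0.05435; T₂ = T₁·18.4^(0.3) = 920 K.
Isobaric step: V₃/V₂ = T₃/T₂ = 384/920.
V₃/V₁ = (V₂/V₁)(V₃/V₂) = 0.05435 × (384/920) = 0.02268.

V₃/V₁ ≈ 0.0227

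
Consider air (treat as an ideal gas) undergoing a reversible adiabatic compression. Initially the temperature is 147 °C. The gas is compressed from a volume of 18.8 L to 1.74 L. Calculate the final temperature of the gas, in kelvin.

T₂ ≈ 1090 K

For a reversible adiabat TV^(γ−1) is constant, so T₂ = T₁ (V₁/V₂)^(γ−1).
For a diatomic ideal gas γ = 7/5, so γ−1 = 2/5.
T₁ = 147 °C = 420.1 K.
T₂ = 420.1 × (18.8/1.74)^(2/5) = 1089 K.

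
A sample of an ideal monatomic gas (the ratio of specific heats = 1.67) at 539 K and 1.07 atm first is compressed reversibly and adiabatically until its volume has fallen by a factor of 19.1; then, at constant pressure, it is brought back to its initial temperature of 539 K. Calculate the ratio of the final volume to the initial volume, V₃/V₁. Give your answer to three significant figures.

Adiabatic step: V₂/V₁ = 0.05236; T₂ = T₁·19.1^(0.67) = 3889 K.
Isobaric step: V₃/V₂ = T₃/T₂ = 539/3889.
V₃/V₁ = (V₂/V₁)(V₃/V₂) = 0.05236 × (539/3889) = 0.007256.

V₃/V₁ ≈ 0.00726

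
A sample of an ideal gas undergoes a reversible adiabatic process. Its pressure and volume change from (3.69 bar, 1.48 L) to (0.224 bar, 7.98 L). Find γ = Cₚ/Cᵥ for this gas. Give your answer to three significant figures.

γ ≈ 1.66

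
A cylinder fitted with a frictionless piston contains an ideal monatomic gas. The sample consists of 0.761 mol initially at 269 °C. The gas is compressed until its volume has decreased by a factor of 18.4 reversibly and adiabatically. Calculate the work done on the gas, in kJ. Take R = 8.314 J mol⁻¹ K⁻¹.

Adiabatic: T₁V₁^(γ−1) = T₂V₂^(γ−1) ⇒ T₂ = T₁ (V₁/V₂)^(γ−1).
γ = 5/3 for a monatomic ideal gas, so γ−1 = 2/3.
T₁ = 269 °C = 542.1 K.
T₂ = 542.1 × 18.4^(2/3) = 3779 K.
Q = 0, so ΔU = W_on_gas = nCᵥΔT with Cᵥ = R/(γ−1) = 12.47 J/(mol·K).
ΔU = 0.761 × 12.47 × (3779 − 542.1) = 30720 J.

W ≈ 30.7 kJ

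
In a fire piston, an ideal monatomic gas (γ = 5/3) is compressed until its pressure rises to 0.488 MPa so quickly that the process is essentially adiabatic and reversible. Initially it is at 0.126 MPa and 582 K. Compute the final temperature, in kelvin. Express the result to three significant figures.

Adiabatic: T₂/T₁ = (P₂/P₁)^((γ−1)/γ).
T₂ = 582 × (0.488/0.126)^(2/5) = 1000 K.

T₂ ≈ 1000 K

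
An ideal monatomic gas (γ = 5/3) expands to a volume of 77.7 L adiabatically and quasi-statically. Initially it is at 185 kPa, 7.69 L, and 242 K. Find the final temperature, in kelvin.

T₂ ≈ 51.8 K

Adiabatic: T₁V₁^(γ−1) = T₂V₂^(γ−1) ⇒ T₂ = T₁ (V₁/V₂)^(γ−1).
T₂ = 242 × (7.69/77.7)^(2/3) = 51.78 K.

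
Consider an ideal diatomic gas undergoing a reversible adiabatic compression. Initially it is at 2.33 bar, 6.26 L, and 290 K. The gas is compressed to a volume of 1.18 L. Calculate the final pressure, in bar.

Since PV^γ is constant along a reversible adiabat, P₂ = P₁ (V₁/V₂)^γ.
γ = 7/5 for a diatomic ideal gas.
P₂ = 2.33 × (6.26/1.18)^(7/5) = 24.09 bar.

P₂ ≈ 24.1 bar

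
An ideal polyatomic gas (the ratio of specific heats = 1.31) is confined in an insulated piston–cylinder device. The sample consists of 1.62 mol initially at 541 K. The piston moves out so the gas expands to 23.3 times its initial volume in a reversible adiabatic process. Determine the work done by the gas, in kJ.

For a reversible adiabat TV^(γ−1) is constant, so T₂ = T₁ (V₁/V₂)^(γ−1).
T₂ = 541 × (1/23.3)^(0.31) = 203.9 K.
Q = 0, so ΔU = W_on_gas = nCᵥΔT with Cᵥ = R/(γ−1) = 26.82 J/(mol·K).
ΔU = 1.62 × 26.82 × (203.9 − 541) = -14650 J.
Work done by the gas = −ΔU = 14650 J.

W ≈ 14.6 kJ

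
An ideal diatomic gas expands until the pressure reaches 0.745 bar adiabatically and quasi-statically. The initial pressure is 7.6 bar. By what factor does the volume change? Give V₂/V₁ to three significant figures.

From PV^γ = const, V₂/V₁ = (P₁/P₂)^(1/γ).
For a diatomic ideal gas γ = 7/5.
V₂/V₁ = (7.6/0.745)^(5/7) = 5.254.

V₂/V₁ ≈ 5.25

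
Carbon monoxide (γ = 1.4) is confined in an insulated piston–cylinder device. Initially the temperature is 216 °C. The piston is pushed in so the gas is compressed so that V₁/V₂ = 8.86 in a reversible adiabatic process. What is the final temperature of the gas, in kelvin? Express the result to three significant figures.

For a reversible adiabat TV^(γ−1) is constant, so T₂ = T₁ (V₁/V₂)^(γ−1).
T₁ = 216 °C = 489.1 K.
T₂ = 489.1 × 8.86^(0.4) = 1171 K.

T₂ ≈ 1170 K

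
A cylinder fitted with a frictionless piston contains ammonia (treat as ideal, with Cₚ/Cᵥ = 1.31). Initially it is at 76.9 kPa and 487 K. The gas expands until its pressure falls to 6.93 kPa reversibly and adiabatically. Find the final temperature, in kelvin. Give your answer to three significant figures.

Adiabatic: T₂/T₁ = (P₂/P₁)^((γ−1)/γ).
T₂ = 487 × (6.93/76.9)^(0.237) = 275.5 K.

T₂ ≈ 276 K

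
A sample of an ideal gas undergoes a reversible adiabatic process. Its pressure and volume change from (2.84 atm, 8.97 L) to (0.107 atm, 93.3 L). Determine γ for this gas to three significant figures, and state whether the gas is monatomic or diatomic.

PV^γ = const ⇒ γ = ln(P₂/P₁) / ln(V₁/V₂).
γ = ln(0.107/2.84) / ln(8.97/93.3) = 1.4.
γ ≈ 1.40 is close to 7/5, so the gas is diatomic.

γ ≈ 1.40; diatomic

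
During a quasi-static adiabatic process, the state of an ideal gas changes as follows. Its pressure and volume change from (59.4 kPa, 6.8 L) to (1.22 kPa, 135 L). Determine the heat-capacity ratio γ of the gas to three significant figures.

γ ≈ 1.30

PV^γ = const ⇒ γ = ln(P₂/P₁) / ln(V₁/V₂).
γ = ln(1.22/59.4) / ln(6.8/135) = 1.3.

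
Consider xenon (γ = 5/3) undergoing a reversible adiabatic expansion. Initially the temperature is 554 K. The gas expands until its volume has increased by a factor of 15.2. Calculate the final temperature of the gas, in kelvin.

For a reversible adiabat TV^(γ−1) is constant, so T₂ = T₁ (V₁/V₂)^(γ−1).
T₂ = 554 × (1/15.2)^(2/3) = 90.28 K.

T₂ ≈ 90.3 K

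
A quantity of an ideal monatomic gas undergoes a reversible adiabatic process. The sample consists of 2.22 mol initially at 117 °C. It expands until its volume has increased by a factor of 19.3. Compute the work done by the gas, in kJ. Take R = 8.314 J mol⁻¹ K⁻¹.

W ≈ 9.30 kJ

Adiabatic: T₁V₁^(γ−1) = T₂V₂^(γ−1) ⇒ T₂ = T₁ (V₁/V₂)^(γ−1).
γ = 5/3 for a monatomic ideal gas, so γ−1 = 2/3.
T₁ = 117 °C = 390.1 K.
T₂ = 390.1 × (1/19.3)^(2/3) = 54.22 K.
Q = 0, so ΔU = W_on_gas = nCᵥΔT with Cᵥ = R/(γ−1) = 12.47 J/(mol·K).
ΔU = 2.22 × 12.47 × (54.22 − 390.1) = -9300 J.
Work done by the gas = −ΔU = 9300 J.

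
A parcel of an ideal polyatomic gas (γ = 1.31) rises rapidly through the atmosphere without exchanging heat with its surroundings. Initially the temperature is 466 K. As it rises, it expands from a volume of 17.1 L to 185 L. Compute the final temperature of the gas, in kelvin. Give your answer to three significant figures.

For a reversible adiabat TV^(γ−1) is constant, so T₂ = T₁ (V₁/V₂)^(γ−1).
T₂ = 466 × (17.1/185)^(0.31) = 222.7 K.

T₂ ≈ 223 K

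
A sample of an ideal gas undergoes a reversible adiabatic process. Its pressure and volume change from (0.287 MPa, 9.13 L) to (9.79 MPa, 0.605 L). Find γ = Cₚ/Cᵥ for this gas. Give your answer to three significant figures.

γ ≈ 1.30

PV^γ = const ⇒ γ = ln(P₂/P₁) / ln(V₁/V₂).
γ = ln(9.79/0.287) / ln(9.13/0.605) = 1.3.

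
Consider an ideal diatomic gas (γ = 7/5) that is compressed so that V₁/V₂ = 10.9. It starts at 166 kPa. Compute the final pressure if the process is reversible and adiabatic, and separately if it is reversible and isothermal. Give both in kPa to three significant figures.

Isothermal: P₂ = P₁(V₁/V₂) = 166×10.9 = 1809 kPa.
Adiabatic: P₂ = P₁(V₁/V₂)^γ = 166×10.9^(7/5) = 4704 kPa.

adiabatic: 4700 kPa; isothermal: 1810 kPa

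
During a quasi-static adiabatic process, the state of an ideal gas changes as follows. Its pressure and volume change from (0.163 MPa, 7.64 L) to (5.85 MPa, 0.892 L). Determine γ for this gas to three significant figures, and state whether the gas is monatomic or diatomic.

γ ≈ 1.67; monatomic

PV^γ = const ⇒ γ = ln(P₂/P₁) / ln(V₁/V₂).
γ = ln(5.85/0.163) / ln(7.64/0.892) = 1.667.
γ ≈ 1.67 is close to 5/3, so the gas is monatomic.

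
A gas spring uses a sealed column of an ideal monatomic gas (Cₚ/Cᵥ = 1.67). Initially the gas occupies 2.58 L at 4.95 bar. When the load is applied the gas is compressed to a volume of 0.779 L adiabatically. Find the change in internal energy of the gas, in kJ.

P₂ = P₁(V₁/V₂)^γ = 4.95×(2.58/0.779)^(1.67) = 36.57 bar.
For a reversible adiabat, W_by_gas = (P₁V₁ − P₂V₂)/(γ−1).
W_by = (495000×0.00258 − 3.657×10^6×0.000779) / (0.67) = -2346 J.
Q = 0 ⇒ ΔU = −W_by = 2346 J.

ΔU ≈ 2.35 kJ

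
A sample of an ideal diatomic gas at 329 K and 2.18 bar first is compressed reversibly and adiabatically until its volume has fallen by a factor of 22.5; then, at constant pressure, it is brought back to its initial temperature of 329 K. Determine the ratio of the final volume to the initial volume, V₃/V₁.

For a diatomic ideal gas γ = 7/5.
Adiabatic step: V₂/V₁ = 0.04444; T₂ = T₁·22.5^(2/5) = 1143 K.
Isobaric step: V₃/V₂ = T₃/T₂ = 329/1143.
V₃/V₁ = (V₂/V₁)(V₃/V₂) = 0.04444 × (329/1143) = 0.01279.

V₃/V₁ ≈ 0.0128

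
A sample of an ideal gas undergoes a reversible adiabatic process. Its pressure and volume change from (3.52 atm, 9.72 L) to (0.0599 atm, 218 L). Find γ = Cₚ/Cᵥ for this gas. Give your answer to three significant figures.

γ ≈ 1.31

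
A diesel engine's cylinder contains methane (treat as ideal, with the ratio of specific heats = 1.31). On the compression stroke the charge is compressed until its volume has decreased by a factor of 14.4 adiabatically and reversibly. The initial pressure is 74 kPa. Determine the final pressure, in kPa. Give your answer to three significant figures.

P₂ ≈ 2440 kPa

Since PV^γ is constant along a reversible adiabat, P₂ = P₁ (V₁/V₂)^γ.
P₂ = 74 × 14.4^(1.31) = 2436 kPa.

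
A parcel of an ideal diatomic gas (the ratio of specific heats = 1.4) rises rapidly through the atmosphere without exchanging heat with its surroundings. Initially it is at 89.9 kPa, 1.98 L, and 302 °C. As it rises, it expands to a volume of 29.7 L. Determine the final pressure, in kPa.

Adiabatic: P₁V₁^γ = P₂V₂^γ ⇒ P₂ = P₁ (V₁/V₂)^γ.
P₂ = 89.9 × (1.98/29.7)^(1.4) = 2.029 kPa.

P₂ ≈ 2.03 kPa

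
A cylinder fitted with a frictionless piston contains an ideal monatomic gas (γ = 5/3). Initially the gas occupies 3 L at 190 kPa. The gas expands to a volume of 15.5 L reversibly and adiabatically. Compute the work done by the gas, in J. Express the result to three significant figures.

P₂ = P₁(V₁/V₂)^γ = 190×(3/15.5)^(5/3) = 12.3 kPa.
For a reversible adiabat, W_by_gas = (P₁V₁ − P₂V₂)/(γ−1).
W_by = (190000×0.003 − 12300×0.0155) / (2/3) = 568.9 J.

W ≈ 569 J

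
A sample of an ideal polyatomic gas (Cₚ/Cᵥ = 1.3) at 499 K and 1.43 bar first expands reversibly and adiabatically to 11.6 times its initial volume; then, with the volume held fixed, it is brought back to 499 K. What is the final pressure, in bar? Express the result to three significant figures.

Adiabatic step (PV^γ = const): P₂ = 1.43×(1/11.6)^(1.3) = 0.05909 bar; T₂ = 499×(1/11.6)^(0.3) = 239.2 K.
Isochoric: P₃ = P₂(T₃/T₂) = 0.05909 × (499/239.2) = 0.1233 bar.

P₃ ≈ 0.123 bar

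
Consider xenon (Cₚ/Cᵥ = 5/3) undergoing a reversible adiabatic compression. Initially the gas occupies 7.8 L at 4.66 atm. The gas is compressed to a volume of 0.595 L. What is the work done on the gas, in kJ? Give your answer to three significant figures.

P₂ = P₁(V₁/V₂)^γ = 4.66×(7.8/0.595)^(5/3) = 339.6 atm.
For a reversible adiabat, W_by_gas = (P₁V₁ − P₂V₂)/(γ−1).
W_by = (472200×0.0078 − 3.441×10^7×0.000595) / (2/3) = -25190 J.
W_on_gas = −W_by = 25190 J.

W ≈ 25.2 kJ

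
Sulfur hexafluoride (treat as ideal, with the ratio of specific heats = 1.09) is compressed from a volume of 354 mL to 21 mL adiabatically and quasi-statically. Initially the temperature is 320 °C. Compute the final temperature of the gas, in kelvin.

Adiabatic: T₁V₁^(γ−1) = T₂V₂^(γ−1) ⇒ T₂ = T₁ (V₁/V₂)^(γ−1).
T₁ = 320 °C = 593.1 K.
T₂ = 593.1 × (354/21)^(0.09) = 764.8 K.

T₂ ≈ 765 K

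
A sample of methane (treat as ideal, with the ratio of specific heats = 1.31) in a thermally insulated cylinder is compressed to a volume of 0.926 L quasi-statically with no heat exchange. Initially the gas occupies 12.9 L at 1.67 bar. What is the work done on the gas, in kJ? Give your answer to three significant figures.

P₂ = P₁(V₁/V₂)^γ = 1.67×(12.9/0.926)^(1.31) = 52.64 bar.
For a reversible adiabat, W_by_gas = (P₁V₁ − P₂V₂)/(γ−1).
W_by = (167000×0.0129 − 5.264×10^6×0.000926) / (0.31) = -8775 J.
W_on_gas = −W_by = 8775 J.

W ≈ 8.78 kJ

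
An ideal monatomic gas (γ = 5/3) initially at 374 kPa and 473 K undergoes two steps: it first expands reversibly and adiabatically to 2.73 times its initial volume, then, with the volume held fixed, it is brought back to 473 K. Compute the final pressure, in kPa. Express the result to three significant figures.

P₃ ≈ 137 kPa

Adiabatic step (PV^γ = const): P₂ = 374×(1/2.73)^(5/3) = 70.13 kPa; T₂ = 473×(1/2.73)^(2/3) = 242.2 K.
Isochoric: P₃ = P₂(T₃/T₂) = 70.13 × (473/242.2) = 137 kPa.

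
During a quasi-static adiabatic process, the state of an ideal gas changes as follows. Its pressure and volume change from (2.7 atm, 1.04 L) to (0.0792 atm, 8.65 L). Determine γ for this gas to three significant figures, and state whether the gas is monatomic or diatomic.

γ ≈ 1.67; monatomic

PV^γ = const ⇒ γ = ln(P₂/P₁) / ln(V₁/V₂).
γ = ln(0.0792/2.7) / ln(1.04/8.65) = 1.666.
γ ≈ 1.67 is close to 5/3, so the gas is monatomic.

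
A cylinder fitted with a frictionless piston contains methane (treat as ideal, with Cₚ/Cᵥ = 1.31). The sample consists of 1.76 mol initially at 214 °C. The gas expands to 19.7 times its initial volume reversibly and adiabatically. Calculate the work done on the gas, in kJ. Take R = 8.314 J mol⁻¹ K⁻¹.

W ≈ -13.9 kJ

For a reversible adiabat TV^(γ−1) is constant, so T₂ = T₁ (V₁/V₂)^(γ−1).
T₁ = 214 °C = 487.1 K.
T₂ = 487.1 × (1/19.7)^(0.31) = 193.4 K.
Q = 0, so ΔU = W_on_gas = nCᵥΔT with Cᵥ = R/(γ−1) = 26.82 J/(mol·K).
ΔU = 1.76 × 26.82 × (193.4 − 487.1) = -13870 J.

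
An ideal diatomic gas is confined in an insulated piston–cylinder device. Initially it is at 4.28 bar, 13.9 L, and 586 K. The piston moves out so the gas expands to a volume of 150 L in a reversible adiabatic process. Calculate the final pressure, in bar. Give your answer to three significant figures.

P₂ ≈ 0.153 bar

Adiabatic: P₁V₁^γ = P₂V₂^γ ⇒ P₂ = P₁ (V₁/V₂)^γ.
γ = 7/5 for a diatomic ideal gas.
P₂ = 4.28 × (13.9/150)^(7/5) = 0.1532 bar.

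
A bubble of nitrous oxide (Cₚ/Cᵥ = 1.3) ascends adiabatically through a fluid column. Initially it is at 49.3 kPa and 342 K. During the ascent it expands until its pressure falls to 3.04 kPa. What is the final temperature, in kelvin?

Adiabatic: T₂/T₁ = (P₂/P₁)^((γ−1)/γ).
T₂ = 342 × (3.04/49.3)^(0.231) = 179.8 K.

T₂ ≈ 180 K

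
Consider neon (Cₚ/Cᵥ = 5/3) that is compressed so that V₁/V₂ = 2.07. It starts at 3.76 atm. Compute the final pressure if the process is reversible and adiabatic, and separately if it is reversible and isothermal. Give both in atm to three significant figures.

Isothermal: P₂ = P₁(V₁/V₂) = 3.76×2.07 = 7.783 atm.
Adiabatic: P₂ = P₁(V₁/V₂)^γ = 3.76×2.07^(5/3) = 12.64 atm.

adiabatic: 12.6 atm; isothermal: 7.78 atm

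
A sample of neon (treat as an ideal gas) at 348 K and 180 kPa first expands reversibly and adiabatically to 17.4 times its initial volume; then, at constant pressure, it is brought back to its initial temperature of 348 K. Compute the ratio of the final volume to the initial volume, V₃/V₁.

For a monatomic ideal gas γ = 5/3.
Adiabatic step: V₂/V₁ = 17.4; T₂ = T₁·(1/17.4)^(2/3) = 51.83 K.
Isobaric step: V₃/V₂ = T₃/T₂ = 348/51.83.
V₃/V₁ = (V₂/V₁)(V₃/V₂) = 17.4 × (348/51.83) = 116.8.

V₃/V₁ ≈ 117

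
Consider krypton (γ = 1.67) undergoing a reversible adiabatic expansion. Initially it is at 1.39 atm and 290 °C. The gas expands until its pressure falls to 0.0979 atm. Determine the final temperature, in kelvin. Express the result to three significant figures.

T₂ ≈ 194 K

Adiabatic: T₂/T₁ = (P₂/P₁)^((γ−1)/γ).
T₁ = 290 °C = 563.1 K.
T₂ = 563.1 × (0.0979/1.39)^(0.401) = 194.2 K.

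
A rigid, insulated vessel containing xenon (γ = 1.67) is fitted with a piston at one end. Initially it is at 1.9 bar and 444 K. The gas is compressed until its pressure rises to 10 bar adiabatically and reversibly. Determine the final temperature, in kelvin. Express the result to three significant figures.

T₂ ≈ 864 K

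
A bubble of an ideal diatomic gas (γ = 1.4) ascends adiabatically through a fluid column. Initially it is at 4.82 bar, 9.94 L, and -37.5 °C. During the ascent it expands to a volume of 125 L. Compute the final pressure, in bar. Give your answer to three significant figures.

P₂ ≈ 0.139 bar

Since PV^γ is constant along a reversible adiabat, P₂ = P₁ (V₁/V₂)^γ.
P₂ = 4.82 × (9.94/125)^(1.4) = 0.1392 bar.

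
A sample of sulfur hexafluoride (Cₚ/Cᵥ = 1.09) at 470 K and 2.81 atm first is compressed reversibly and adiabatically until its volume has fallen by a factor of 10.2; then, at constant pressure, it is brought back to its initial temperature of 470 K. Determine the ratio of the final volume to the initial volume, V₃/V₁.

V₃/V₁ ≈ 0.0795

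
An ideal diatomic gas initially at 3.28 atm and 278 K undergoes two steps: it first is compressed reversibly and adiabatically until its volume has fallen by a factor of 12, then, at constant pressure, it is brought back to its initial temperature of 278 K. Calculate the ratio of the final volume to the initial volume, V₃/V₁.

For a diatomic ideal gas γ = 7/5.
Adiabatic step: V₂/V₁ = 0.08333; T₂ = T₁·12^(2/5) = 751.1 K.
Isobaric step: V₃/V₂ = T₃/T₂ = 278/751.1.
V₃/V₁ = (V₂/V₁)(V₃/V₂) = 0.08333 × (278/751.1) = 0.03084.

V₃/V₁ ≈ 0.0308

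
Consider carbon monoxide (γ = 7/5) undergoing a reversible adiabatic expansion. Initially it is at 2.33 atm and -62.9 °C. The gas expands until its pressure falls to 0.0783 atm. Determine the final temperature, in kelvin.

Adiabatic: T₂/T₁ = (P₂/P₁)^((γ−1)/γ).
T₁ = -62.9 °C = 210.2 K.
T₂ = 210.2 × (0.0783/2.33)^(2/7) = 79.75 K.

T₂ ≈ 79.7 K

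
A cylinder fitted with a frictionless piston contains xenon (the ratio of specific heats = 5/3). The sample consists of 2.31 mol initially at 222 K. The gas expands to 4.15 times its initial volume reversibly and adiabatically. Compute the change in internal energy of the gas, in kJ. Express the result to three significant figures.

For a reversible adiabat TV^(γ−1) is constant, so T₂ = T₁ (V₁/V₂)^(γ−1).
T₂ = 222 × (1/4.15)^(2/3) = 85.96 K.
Q = 0, so ΔU = W_on_gas = nCᵥΔT with Cᵥ = R/(γ−1) = 12.47 J/(mol·K).
ΔU = 2.31 × 12.47 × (85.96 − 222) = -3919 J.

ΔU ≈ -3.92 kJ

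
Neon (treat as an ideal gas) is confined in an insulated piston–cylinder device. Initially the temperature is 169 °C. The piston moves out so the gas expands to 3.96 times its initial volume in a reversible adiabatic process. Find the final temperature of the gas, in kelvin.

T₂ ≈ 177 K

Adiabatic: T₁V₁^(γ−1) = T₂V₂^(γ−1) ⇒ T₂ = T₁ (V₁/V₂)^(γ−1).
For a monatomic ideal gas γ = 5/3, so γ−1 = 2/3.
T₁ = 169 °C = 442.1 K.
T₂ = 442.1 × (1/3.96)^(2/3) = 176.6 K.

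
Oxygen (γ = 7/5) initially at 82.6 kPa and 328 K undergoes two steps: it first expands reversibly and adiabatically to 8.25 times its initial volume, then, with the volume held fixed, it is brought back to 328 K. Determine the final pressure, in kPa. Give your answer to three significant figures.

Adiabatic step (PV^γ = const): P₂ = 82.6×(1/8.25)^(7/5) = 4.305 kPa; T₂ = 328×(1/8.25)^(2/5) = 141 K.
Isochoric: P₃ = P₂(T₃/T₂) = 4.305 × (328/141) = 10.01 kPa.

P₃ ≈ 10.0 kPa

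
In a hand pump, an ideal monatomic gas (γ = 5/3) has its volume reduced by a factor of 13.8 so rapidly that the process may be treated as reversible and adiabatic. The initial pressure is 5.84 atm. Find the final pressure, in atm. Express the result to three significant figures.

Adiabatic: P₁V₁^γ = P₂V₂^γ ⇒ P₂ = P₁ (V₁/V₂)^γ.
P₂ = 5.84 × 13.8^(5/3) = 463.7 atm.

P₂ ≈ 464 atm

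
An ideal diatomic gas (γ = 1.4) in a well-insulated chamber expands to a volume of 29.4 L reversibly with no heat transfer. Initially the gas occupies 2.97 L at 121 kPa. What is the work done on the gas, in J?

W ≈ -539 J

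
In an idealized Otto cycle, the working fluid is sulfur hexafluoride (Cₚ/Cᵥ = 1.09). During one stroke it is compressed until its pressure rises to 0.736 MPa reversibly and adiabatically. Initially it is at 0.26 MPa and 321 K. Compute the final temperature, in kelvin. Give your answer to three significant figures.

T₂ ≈ 350 K

Along an adiabat T P^((1−γ)/γ) is constant, so T₂ = T₁ (P₂/P₁)^((γ−1)/γ).
T₂ = 321 × (0.736/0.26)^(0.0826) = 349.8 K.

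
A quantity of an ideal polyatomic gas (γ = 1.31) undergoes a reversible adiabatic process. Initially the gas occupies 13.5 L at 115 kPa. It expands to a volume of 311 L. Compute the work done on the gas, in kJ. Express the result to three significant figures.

W ≈ -3.11 kJ

P₂ = P₁(V₁/V₂)^γ = 115×(13.5/311)^(1.31) = 1.888 kPa.
For a reversible adiabat, W_by_gas = (P₁V₁ − P₂V₂)/(γ−1).
W_by = (115000×0.0135 − 1888×0.311) / (0.31) = 3114 J.
W_on_gas = −W_by = -3114 J.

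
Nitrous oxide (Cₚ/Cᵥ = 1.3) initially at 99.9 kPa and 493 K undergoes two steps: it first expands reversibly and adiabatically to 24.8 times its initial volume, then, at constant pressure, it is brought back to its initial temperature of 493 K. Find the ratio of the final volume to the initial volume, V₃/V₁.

Adiabatic step: V₂/V₁ = 24.8; T₂ = T₁·(1/24.8)^(0.3) = 188.2 K.
Isobaric step: V₃/V₂ = T₃/T₂ = 493/188.2.
V₃/V₁ = (V₂/V₁)(V₃/V₂) = 24.8 × (493/188.2) = 64.98.

V₃/V₁ ≈ 65.0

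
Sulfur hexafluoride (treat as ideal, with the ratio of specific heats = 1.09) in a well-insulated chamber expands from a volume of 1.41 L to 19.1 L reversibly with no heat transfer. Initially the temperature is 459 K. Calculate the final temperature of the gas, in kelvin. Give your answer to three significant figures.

T₂ ≈ 363 K

Adiabatic: T₁V₁^(γ−1) = T₂V₂^(γ−1) ⇒ T₂ = T₁ (V₁/V₂)^(γ−1).
T₂ = 459 × (1.41/19.1)^(0.09) = 363 K.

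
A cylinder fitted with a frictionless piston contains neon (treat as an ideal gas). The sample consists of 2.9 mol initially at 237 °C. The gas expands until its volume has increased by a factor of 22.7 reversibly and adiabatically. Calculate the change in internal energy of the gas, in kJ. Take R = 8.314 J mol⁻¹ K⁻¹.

For a reversible adiabat TV^(γ−1) is constant, so T₂ = T₁ (V₁/V₂)^(γ−1).
γ = 5/3 for a monatomic ideal gas, so γ−1 = 2/3.
T₁ = 237 °C = 510.1 K.
T₂ = 510.1 × (1/22.7)^(2/3) = 63.63 K.
Q = 0, so ΔU = W_on_gas = nCᵥΔT with Cᵥ = R/(γ−1) = 12.47 J/(mol·K).
ΔU = 2.9 × 12.47 × (63.63 − 510.1) = -16150 J.

ΔU ≈ -16.1 kJ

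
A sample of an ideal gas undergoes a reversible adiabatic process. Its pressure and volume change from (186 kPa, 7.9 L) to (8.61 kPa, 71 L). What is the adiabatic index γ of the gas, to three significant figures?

PV^γ = const ⇒ γ = ln(P₂/P₁) / ln(V₁/V₂).
γ = ln(8.61/186) / ln(7.9/71) = 1.399.

γ ≈ 1.40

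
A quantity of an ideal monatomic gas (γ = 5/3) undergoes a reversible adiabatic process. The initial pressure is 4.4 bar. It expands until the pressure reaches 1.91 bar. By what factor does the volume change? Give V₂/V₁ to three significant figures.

V₂/V₁ ≈ 1.65

From PV^γ = const, V₂/V₁ = (P₁/P₂)^(1/γ).
V₂/V₁ = (4.4/1.91)^(3/5) = 1.65.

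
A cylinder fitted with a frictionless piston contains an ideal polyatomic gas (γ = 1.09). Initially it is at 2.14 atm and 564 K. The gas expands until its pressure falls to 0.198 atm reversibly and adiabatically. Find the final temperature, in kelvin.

T₂ ≈ 463 K

Along an adiabat T P^((1−γ)/γ) is constant, so T₂ = T₁ (P₂/P₁)^((γ−1)/γ).
T₂ = 564 × (0.198/2.14)^(0.0826) = 463.4 K.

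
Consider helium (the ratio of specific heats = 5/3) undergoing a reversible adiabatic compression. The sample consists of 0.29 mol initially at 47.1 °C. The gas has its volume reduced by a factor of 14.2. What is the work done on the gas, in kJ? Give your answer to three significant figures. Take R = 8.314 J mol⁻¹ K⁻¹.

W ≈ 5.63 kJ

For a reversible adiabat TV^(γ−1) is constant, so T₂ = T₁ (V₁/V₂)^(γ−1).
T₁ = 47.1 °C = 320.2 K.
T₂ = 320.2 × 14.2^(2/3) = 1878 K.
Q = 0, so ΔU = W_on_gas = nCᵥΔT with Cᵥ = R/(γ−1) = 12.47 J/(mol·K).
ΔU = 0.29 × 12.47 × (1878 − 320.2) = 5634 J.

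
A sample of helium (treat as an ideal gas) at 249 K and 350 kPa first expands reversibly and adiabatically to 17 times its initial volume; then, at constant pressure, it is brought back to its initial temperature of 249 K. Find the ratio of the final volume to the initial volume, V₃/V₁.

For a monatomic ideal gas γ = 5/3.
Adiabatic step: V₂/V₁ = 17; T₂ = T₁·(1/17)^(2/3) = 37.66 K.
Isobaric step: V₃/V₂ = T₃/T₂ = 249/37.66.
V₃/V₁ = (V₂/V₁)(V₃/V₂) = 17 × (249/37.66) = 112.4.

V₃/V₁ ≈ 112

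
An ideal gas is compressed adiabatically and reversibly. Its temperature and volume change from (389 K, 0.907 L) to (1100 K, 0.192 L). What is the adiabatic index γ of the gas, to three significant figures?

TV^(γ−1) = const ⇒ γ − 1 = ln(T₂/T₁) / ln(V₁/V₂).
γ = 1 + ln(1100/389) / ln(0.907/0.192) = 1.669.

γ ≈ 1.67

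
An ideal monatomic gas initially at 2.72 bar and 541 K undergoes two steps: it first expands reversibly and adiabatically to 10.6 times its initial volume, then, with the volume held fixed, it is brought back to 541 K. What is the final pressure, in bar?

P₃ ≈ 0.257 bar

For a monatomic ideal gas γ = 5/3.
Adiabatic step (PV^γ = const): P₂ = 2.72×(1/10.6)^(5/3) = 0.05318 bar; T₂ = 541×(1/10.6)^(2/3) = 112.1 K.
Isochoric: P₃ = P₂(T₃/T₂) = 0.05318 × (541/112.1) = 0.2566 bar.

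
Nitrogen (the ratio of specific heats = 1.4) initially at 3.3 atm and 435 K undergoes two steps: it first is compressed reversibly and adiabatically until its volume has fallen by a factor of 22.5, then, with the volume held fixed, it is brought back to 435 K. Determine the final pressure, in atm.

P₃ ≈ 74.3 atm

Adiabatic step (PV^γ = const): P₂ = 3.3×22.5^(1.4) = 258 atm; T₂ = 435×22.5^(0.4) = 1511 K.
Isochoric: P₃ = P₂(T₃/T₂) = 258 × (435/1511) = 74.25 atm.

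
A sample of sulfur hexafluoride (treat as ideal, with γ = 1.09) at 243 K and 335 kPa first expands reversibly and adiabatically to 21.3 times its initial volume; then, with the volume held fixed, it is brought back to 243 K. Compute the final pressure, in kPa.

P₃ ≈ 15.7 kPa

Adiabatic step (PV^γ = const): P₂ = 335×(1/21.3)^(1.09) = 11.94 kPa; T₂ = 243×(1/21.3)^(0.09) = 184.5 K.
Isochoric: P₃ = P₂(T₃/T₂) = 11.94 × (243/184.5) = 15.73 kPa.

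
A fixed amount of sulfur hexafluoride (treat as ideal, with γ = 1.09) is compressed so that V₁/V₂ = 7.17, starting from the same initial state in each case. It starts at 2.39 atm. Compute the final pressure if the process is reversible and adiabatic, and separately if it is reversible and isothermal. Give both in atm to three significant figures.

adiabatic: 20.5 atm; isothermal: 17.1 atm

Isothermal: P₂ = P₁(V₁/V₂) = 2.39×7.17 = 17.14 atm.
Adiabatic: P₂ = P₁(V₁/V₂)^γ = 2.39×7.17^(1.09) = 20.46 atm.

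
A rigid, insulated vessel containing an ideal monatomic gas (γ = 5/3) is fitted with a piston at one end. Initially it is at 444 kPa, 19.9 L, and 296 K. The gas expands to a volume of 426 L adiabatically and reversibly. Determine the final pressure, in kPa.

P₂ ≈ 2.69 kPa

Since PV^γ is constant along a reversible adiabat, P₂ = P₁ (V₁/V₂)^γ.
P₂ = 444 × (19.9/426)^(5/3) = 2.69 kPa.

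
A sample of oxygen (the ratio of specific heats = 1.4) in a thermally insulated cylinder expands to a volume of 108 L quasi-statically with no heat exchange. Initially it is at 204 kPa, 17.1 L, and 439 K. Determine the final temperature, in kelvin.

For a reversible adiabat TV^(γ−1) is constant, so T₂ = T₁ (V₁/V₂)^(γ−1).
T₂ = 439 × (17.1/108)^(0.4) = 210 K.

T₂ ≈ 210 K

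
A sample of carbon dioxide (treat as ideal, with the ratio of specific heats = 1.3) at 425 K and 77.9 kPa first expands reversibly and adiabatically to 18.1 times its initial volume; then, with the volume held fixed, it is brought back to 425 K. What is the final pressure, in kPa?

Adiabatic step (PV^γ = const): P₂ = 77.9×(1/18.1)^(1.3) = 1.805 kPa; T₂ = 425×(1/18.1)^(0.3) = 178.3 K.
Isochoric: P₃ = P₂(T₃/T₂) = 1.805 × (425/178.3) = 4.304 kPa.

P₃ ≈ 4.30 kPa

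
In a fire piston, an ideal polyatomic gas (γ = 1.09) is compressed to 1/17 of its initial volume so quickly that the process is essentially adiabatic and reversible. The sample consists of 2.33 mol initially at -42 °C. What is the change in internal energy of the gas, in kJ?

ΔU ≈ 14.5 kJ

For a reversible adiabat TV^(γ−1) is constant, so T₂ = T₁ (V₁/V₂)^(γ−1).
T₁ = -42 °C = 231.1 K.
T₂ = 231.1 × 17^(0.09) = 298.3 K.
Q = 0, so ΔU = W_on_gas = nCᵥΔT with Cᵥ = R/(γ−1) = 92.38 J/(mol·K).
ΔU = 2.33 × 92.38 × (298.3 − 231.1) = 14450 J.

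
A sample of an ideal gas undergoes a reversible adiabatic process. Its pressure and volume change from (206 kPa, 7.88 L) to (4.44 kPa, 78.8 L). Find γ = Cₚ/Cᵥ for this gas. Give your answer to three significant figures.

γ ≈ 1.67

PV^γ = const ⇒ γ = ln(P₂/P₁) / ln(V₁/V₂).
γ = ln(4.44/206) / ln(7.88/78.8) = 1.666.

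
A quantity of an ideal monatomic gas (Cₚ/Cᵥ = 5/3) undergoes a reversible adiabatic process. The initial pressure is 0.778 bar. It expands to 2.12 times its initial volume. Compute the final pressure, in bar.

Adiabatic: P₁V₁^γ = P₂V₂^γ ⇒ P₂ = P₁ (V₁/V₂)^γ.
P₂ = 0.778 × (1/2.12)^(5/3) = 0.2224 bar.

P₂ ≈ 0.222 bar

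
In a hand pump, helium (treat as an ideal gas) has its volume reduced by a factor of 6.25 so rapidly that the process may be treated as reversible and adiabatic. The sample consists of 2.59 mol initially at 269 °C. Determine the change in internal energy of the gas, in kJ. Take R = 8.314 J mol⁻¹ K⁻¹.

Adiabatic: T₁V₁^(γ−1) = T₂V₂^(γ−1) ⇒ T₂ = T₁ (V₁/V₂)^(γ−1).
γ = 5/3 for a monatomic ideal gas, so γ−1 = 2/3.
T₁ = 269 °C = 542.1 K.
T₂ = 542.1 × 6.25^(2/3) = 1840 K.
Q = 0, so ΔU = W_on_gas = nCᵥΔT with Cᵥ = R/(γ−1) = 12.47 J/(mol·K).
ΔU = 2.59 × 12.47 × (1840 − 542.1) = 41910 J.

ΔU ≈ 41.9 kJ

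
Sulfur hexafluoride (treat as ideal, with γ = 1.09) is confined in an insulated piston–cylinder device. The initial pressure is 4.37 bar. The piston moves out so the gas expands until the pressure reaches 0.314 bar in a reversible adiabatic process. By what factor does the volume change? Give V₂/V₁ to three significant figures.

V₂/V₁ ≈ 11.2

From PV^γ = const, V₂/V₁ = (P₁/P₂)^(1/γ).
V₂/V₁ = (4.37/0.314)^(0.917) = 11.2.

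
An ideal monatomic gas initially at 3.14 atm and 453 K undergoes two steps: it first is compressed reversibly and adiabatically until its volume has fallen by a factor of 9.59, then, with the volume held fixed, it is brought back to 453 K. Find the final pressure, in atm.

For a monatomic ideal gas γ = 5/3.
Adiabatic step (PV^γ = const): P₂ = 3.14×9.59^(5/3) = 135.9 atm; T₂ = 453×9.59^(2/3) = 2045 K.
Isochoric: P₃ = P₂(T₃/T₂) = 135.9 × (453/2045) = 30.11 atm.

P₃ ≈ 30.1 atm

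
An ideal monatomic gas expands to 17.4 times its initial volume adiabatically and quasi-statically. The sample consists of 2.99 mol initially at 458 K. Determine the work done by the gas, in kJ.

Adiabatic: T₁V₁^(γ−1) = T₂V₂^(γ−1) ⇒ T₂ = T₁ (V₁/V₂)^(γ−1).
γ = 5/3 for a monatomic ideal gas, so γ−1 = 2/3.
T₂ = 458 × (1/17.4)^(2/3) = 68.21 K.
Q = 0, so ΔU = W_on_gas = nCᵥΔT with Cᵥ = R/(γ−1) = 12.47 J/(mol·K).
ΔU = 2.99 × 12.47 × (68.21 − 458) = -14530 J.
Work done by the gas = −ΔU = 14530 J.

W ≈ 14.5 kJ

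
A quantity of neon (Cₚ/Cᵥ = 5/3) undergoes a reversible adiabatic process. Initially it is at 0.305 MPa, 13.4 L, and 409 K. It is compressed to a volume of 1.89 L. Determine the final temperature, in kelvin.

For a reversible adiabat TV^(γ−1) is constant, so T₂ = T₁ (V₁/V₂)^(γ−1).
T₂ = 409 × (13.4/1.89)^(2/3) = 1509 K.

T₂ ≈ 1510 K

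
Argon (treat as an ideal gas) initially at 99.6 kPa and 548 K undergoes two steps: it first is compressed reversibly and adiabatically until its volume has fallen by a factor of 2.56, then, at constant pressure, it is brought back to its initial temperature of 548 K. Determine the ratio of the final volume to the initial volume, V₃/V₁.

For a monatomic ideal gas γ = 5/3.
Adiabatic step: V₂/V₁ = 0.3906; T₂ = T₁·2.56^(2/3) = 1026 K.
Isobaric step: V₃/V₂ = T₃/T₂ = 548/1026.
V₃/V₁ = (V₂/V₁)(V₃/V₂) = 0.3906 × (548/1026) = 0.2087.

V₃/V₁ ≈ 0.209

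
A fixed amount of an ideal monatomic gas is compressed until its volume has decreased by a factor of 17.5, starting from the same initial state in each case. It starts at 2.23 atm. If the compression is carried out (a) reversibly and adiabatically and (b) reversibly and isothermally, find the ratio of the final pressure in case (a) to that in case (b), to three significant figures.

P_adiabatic / P_isothermal ≈ 6.74

For a monatomic ideal gas γ = 5/3.
Isothermal: P_b = P₁(V₁/V₂) = 2.23×17.5.
Adiabatic: P_a = P₁(V₁/V₂)^γ = 2.23×17.5^(5/3).
P_a/P_b = (V₁/V₂)^(γ−1) = 17.5^(2/3) = 6.74.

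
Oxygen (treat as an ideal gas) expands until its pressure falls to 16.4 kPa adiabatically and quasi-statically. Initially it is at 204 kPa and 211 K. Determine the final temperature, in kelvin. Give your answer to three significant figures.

Adiabatic: T₂/T₁ = (P₂/P₁)^((γ−1)/γ).
For a diatomic ideal gas γ = 7/5, so (γ−1)/γ = 2/7.
T₂ = 211 × (16.4/204)^(2/7) = 102.7 K.

T₂ ≈ 103 K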